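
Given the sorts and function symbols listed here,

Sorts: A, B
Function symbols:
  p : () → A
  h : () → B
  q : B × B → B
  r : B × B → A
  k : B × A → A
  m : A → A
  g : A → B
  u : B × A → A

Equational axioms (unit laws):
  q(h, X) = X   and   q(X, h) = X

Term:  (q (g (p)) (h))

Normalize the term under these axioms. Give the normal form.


normal form = (g (p))

1. (q (g (p)) (h))  →  (g (p))


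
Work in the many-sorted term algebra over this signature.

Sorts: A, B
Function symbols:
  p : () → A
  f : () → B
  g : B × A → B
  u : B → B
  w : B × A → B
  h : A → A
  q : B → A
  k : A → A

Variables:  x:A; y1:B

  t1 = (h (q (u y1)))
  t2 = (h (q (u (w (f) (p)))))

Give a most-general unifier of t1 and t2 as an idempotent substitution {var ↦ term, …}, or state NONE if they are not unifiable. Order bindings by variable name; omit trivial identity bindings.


{y1 ↦ (w (f) (p))}


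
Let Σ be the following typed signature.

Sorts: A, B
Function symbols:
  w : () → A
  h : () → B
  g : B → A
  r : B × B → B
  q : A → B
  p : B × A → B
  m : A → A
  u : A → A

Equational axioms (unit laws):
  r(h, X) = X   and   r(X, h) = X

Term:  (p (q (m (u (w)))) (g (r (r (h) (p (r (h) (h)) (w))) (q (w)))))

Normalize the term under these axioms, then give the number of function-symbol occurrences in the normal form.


1. (p (q (m (u (w)))) (g (r (r (h) (p (r (h) (h)) (w))) (q (w)))))  →  (p (q (m (u (w)))) (g (r (p (r (h) (h)) (w)) (q (w)))))
2. (p (q (m (u (w)))) (g (r (p (r (h) (h)) (w)) (q (w)))))  →  (p (q (m (u (w)))) (g (r (p (h) (w)) (q (w)))))
normal form: (p (q (m (u (w)))) (g (r (p (h) (w)) (q (w)))))

size = 12


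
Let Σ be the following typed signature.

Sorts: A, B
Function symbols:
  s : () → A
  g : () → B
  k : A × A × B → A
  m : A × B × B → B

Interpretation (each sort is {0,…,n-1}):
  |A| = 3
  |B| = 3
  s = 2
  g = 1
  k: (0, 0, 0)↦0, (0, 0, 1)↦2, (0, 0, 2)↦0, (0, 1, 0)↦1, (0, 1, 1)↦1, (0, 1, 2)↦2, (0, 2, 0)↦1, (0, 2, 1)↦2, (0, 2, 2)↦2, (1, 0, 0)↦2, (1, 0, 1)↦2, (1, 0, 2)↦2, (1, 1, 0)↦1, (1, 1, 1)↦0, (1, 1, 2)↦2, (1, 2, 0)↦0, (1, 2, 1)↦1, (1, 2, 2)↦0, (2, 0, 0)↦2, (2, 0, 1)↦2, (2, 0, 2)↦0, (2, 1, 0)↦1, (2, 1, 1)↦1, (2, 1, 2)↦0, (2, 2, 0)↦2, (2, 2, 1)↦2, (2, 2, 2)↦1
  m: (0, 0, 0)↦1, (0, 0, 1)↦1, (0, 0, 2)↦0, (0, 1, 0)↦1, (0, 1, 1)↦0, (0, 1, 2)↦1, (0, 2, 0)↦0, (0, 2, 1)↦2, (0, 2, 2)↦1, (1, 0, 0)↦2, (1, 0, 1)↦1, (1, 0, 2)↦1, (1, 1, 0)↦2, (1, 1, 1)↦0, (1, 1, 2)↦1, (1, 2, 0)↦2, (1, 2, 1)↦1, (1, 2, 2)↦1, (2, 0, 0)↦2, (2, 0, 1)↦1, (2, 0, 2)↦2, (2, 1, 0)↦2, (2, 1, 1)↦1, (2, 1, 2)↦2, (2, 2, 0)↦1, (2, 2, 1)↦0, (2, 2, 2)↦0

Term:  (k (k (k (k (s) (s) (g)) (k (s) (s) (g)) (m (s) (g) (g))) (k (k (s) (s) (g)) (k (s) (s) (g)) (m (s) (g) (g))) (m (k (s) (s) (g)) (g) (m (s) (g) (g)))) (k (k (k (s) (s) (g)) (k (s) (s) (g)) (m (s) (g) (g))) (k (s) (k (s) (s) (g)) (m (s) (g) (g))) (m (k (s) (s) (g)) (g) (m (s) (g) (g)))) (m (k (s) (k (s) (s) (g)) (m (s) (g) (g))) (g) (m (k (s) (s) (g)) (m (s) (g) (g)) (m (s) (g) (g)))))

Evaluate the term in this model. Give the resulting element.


value = 2

  s = 2
  s = 2
  g = 1
  (k (s) (s) (g)) = k(2, 2, 1) = 2
  s = 2
  s = 2
  g = 1
  (k (s) (s) (g)) = k(2, 2, 1) = 2
  s = 2
  g = 1
  g = 1
  (m (s) (g) (g)) = m(2, 1, 1) = 1
  (k (k (s) (s) (g)) (k (s) (s) (g)) (m (s) (g) (g))) = k(2, 2, 1) = 2
  s = 2
  s = 2
  g = 1
  (k (s) (s) (g)) = k(2, 2, 1) = 2
  s = 2
  s = 2
  g = 1
  (k (s) (s) (g)) = k(2, 2, 1) = 2
  s = 2
  g = 1
  g = 1
  (m (s) (g) (g)) = m(2, 1, 1) = 1
  (k (k (s) (s) (g)) (k (s) (s) (g)) (m (s) (g) (g))) = k(2, 2, 1) = 2
  s = 2
  s = 2
  g = 1
  (k (s) (s) (g)) = k(2, 2, 1) = 2
  g = 1
  s = 2
  g = 1
  g = 1
  (m (s) (g) (g)) = m(2, 1, 1) = 1
  (m (k (s) (s) (g)) (g) (m (s) (g) (g))) = m(2, 1, 1) = 1
  (k (k (k (s) (s) (g)) (k (s) (s) (g)) (m (s) (g) (g))) (k (k (s) (s) (g)) (k (s) (s) (g)) (m (s) (g) (g))) (m (k (s) (s) (g)) (g) (m (s) (g) (g)))) = k(2, 2, 1) = 2
  s = 2
  s = 2
  g = 1
  (k (s) (s) (g)) = k(2, 2, 1) = 2
  s = 2
  s = 2
  g = 1
  (k (s) (s) (g)) = k(2, 2, 1) = 2
  s = 2
  g = 1
  g = 1
  (m (s) (g) (g)) = m(2, 1, 1) = 1
  (k (k (s) (s) (g)) (k (s) (s) (g)) (m (s) (g) (g))) = k(2, 2, 1) = 2
  s = 2
  s = 2
  s = 2
  g = 1
  (k (s) (s) (g)) = k(2, 2, 1) = 2
  s = 2
  g = 1
  g = 1
  (m (s) (g) (g)) = m(2, 1, 1) = 1
  (k (s) (k (s) (s) (g)) (m (s) (g) (g))) = k(2, 2, 1) = 2
  s = 2
  s = 2
  g = 1
  (k (s) (s) (g)) = k(2, 2, 1) = 2
  g = 1
  s = 2
  g = 1
  g = 1
  (m (s) (g) (g)) = m(2, 1, 1) = 1
  (m (k (s) (s) (g)) (g) (m (s) (g) (g))) = m(2, 1, 1) = 1
  (k (k (k (s) (s) (g)) (k (s) (s) (g)) (m (s) (g) (g))) (k (s) (k (s) (s) (g)) (m (s) (g) (g))) (m (k (s) (s) (g)) (g) (m (s) (g) (g)))) = k(2, 2, 1) = 2
  s = 2
  s = 2
  s = 2
  g = 1
  (k (s) (s) (g)) = k(2, 2, 1) = 2
  s = 2
  g = 1
  g = 1
  (m (s) (g) (g)) = m(2, 1, 1) = 1
  (k (s) (k (s) (s) (g)) (m (s) (g) (g))) = k(2, 2, 1) = 2
  g = 1
  s = 2
  s = 2
  g = 1
  (k (s) (s) (g)) = k(2, 2, 1) = 2
  s = 2
  g = 1
  g = 1
  (m (s) (g) (g)) = m(2, 1, 1) = 1
  s = 2
  g = 1
  g = 1
  (m (s) (g) (g)) = m(2, 1, 1) = 1
  (m (k (s) (s) (g)) (m (s) (g) (g)) (m (s) (g) (g))) = m(2, 1, 1) = 1
  (m (k (s) (k (s) (s) (g)) (m (s) (g) (g))) (g) (m (k (s) (s) (g)) (m (s) (g) (g)) (m (s) (g) (g)))) = m(2, 1, 1) = 1
  (k (k (k (k (s) (s) (g)) (k (s) (s) (g)) (m (s) (g) (g))) (k (k (s) (s) (g)) (k (s) (s) (g)) (m (s) (g) (g))) (m (k (s) (s) (g)) (g) (m (s) (g) (g)))) (k (k (k (s) (s) (g)) (k (s) (s) (g)) (m (s) (g) (g))) (k (s) (k (s) (s) (g)) (m (s) (g) (g))) (m (k (s) (s) (g)) (g) (m (s) (g) (g)))) (m (k (s) (k (s) (s) (g)) (m (s) (g) (g))) (g) (m (k (s) (s) (g)) (m (s) (g) (g)) (m (s) (g) (g))))) = k(2, 2, 1) = 2


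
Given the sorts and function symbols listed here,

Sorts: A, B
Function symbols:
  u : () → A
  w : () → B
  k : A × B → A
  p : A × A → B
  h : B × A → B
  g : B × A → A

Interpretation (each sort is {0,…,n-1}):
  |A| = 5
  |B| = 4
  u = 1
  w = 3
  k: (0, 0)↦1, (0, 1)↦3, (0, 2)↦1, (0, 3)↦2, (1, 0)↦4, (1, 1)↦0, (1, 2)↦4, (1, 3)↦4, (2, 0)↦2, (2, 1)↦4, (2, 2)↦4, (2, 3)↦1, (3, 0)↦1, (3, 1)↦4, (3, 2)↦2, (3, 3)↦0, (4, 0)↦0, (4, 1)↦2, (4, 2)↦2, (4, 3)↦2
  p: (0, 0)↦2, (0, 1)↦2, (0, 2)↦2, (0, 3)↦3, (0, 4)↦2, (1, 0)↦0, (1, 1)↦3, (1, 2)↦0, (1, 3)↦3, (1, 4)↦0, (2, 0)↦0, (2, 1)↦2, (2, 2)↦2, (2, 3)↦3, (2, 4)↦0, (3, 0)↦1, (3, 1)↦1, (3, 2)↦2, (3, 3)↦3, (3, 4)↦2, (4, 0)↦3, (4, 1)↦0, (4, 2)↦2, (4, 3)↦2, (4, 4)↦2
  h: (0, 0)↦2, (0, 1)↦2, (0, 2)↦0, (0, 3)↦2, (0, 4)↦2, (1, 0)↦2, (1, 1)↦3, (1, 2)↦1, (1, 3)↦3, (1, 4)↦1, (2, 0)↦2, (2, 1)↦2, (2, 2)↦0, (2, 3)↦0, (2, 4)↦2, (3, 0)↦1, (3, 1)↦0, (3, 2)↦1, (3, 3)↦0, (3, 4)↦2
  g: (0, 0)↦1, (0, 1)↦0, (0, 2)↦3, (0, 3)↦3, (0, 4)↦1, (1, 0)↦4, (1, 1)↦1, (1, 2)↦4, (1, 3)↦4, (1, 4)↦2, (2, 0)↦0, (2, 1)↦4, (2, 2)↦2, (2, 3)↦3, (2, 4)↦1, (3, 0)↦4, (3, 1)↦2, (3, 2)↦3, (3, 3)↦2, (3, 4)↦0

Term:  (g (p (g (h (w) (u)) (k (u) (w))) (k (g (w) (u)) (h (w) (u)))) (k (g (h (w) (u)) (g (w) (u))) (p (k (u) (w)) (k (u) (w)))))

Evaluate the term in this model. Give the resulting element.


  w = 3
  u = 1
  (h (w) (u)) = h(3, 1) = 0
  u = 1
  w = 3
  (k (u) (w)) = k(1, 3) = 4
  (g (h (w) (u)) (k (u) (w))) = g(0, 4) = 1
  w = 3
  u = 1
  (g (w) (u)) = g(3, 1) = 2
  w = 3
  u = 1
  (h (w) (u)) = h(3, 1) = 0
  (k (g (w) (u)) (h (w) (u))) = k(2, 0) = 2
  (p (g (h (w) (u)) (k (u) (w))) (k (g (w) (u)) (h (w) (u)))) = p(1, 2) = 0
  w = 3
  u = 1
  (h (w) (u)) = h(3, 1) = 0
  w = 3
  u = 1
  (g (w) (u)) = g(3, 1) = 2
  (g (h (w) (u)) (g (w) (u))) = g(0, 2) = 3
  u = 1
  w = 3
  (k (u) (w)) = k(1, 3) = 4
  u = 1
  w = 3
  (k (u) (w)) = k(1, 3) = 4
  (p (k (u) (w)) (k (u) (w))) = p(4, 4) = 2
  (k (g (h (w) (u)) (g (w) (u))) (p (k (u) (w)) (k (u) (w)))) = k(3, 2) = 2
  (g (p (g (h (w) (u)) (k (u) (w))) (k (g (w) (u)) (h (w) (u)))) (k (g (h (w) (u)) (g (w) (u))) (p (k (u) (w)) (k (u) (w))))) = g(0, 2) = 3

value = 3


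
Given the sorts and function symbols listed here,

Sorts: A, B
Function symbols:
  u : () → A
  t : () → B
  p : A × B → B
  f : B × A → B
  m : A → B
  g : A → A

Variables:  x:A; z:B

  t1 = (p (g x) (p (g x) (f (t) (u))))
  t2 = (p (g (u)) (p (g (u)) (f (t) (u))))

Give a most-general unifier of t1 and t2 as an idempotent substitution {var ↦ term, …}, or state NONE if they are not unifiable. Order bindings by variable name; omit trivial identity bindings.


{x ↦ (u)}


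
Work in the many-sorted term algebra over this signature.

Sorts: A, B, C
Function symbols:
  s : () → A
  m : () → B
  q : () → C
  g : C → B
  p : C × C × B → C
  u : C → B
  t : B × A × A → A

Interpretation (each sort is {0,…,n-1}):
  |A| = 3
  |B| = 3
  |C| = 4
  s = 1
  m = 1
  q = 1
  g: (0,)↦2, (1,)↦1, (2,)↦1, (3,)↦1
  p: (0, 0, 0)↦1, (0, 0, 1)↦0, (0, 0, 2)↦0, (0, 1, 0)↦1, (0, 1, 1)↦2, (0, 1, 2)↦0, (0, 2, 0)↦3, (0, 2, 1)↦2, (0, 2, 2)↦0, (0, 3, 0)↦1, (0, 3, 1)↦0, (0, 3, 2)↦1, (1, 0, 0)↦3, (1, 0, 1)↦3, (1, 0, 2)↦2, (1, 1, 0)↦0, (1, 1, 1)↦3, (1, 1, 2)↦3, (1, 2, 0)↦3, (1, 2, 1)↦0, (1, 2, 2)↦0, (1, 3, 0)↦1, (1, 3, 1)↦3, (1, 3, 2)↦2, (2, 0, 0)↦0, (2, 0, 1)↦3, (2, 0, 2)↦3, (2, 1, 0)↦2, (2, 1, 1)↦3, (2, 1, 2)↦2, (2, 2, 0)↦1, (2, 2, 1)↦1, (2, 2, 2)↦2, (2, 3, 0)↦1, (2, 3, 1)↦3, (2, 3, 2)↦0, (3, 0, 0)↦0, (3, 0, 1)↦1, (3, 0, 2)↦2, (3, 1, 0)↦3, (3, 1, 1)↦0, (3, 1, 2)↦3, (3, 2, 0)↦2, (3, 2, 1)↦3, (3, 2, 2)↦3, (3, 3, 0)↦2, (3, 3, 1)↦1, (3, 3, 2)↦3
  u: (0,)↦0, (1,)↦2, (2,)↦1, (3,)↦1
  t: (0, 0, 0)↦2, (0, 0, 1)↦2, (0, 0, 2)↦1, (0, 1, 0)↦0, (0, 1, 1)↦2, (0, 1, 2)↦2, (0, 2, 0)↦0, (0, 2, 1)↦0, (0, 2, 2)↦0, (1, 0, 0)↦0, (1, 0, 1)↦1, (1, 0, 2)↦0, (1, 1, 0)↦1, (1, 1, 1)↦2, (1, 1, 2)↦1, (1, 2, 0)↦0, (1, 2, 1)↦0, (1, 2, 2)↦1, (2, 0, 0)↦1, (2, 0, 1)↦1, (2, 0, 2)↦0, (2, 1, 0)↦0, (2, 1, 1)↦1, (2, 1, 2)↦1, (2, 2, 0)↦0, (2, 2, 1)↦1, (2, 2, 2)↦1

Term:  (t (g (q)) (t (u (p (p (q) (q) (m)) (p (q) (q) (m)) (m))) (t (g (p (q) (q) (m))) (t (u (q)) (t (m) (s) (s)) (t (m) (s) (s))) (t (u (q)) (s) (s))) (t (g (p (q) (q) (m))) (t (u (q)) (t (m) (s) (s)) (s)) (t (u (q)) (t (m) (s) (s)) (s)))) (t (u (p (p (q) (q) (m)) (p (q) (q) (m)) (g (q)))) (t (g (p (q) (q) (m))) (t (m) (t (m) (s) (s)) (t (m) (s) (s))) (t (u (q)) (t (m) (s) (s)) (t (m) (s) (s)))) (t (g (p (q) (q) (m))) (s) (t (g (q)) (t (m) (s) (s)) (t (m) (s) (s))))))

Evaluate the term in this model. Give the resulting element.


  q = 1
  (g (q)) = g(1,) = 1
  q = 1
  q = 1
  m = 1
  (p (q) (q) (m)) = p(1, 1, 1) = 3
  q = 1
  q = 1
  m = 1
  (p (q) (q) (m)) = p(1, 1, 1) = 3
  m = 1
  (p (p (q) (q) (m)) (p (q) (q) (m)) (m)) = p(3, 3, 1) = 1
  (u (p (p (q) (q) (m)) (p (q) (q) (m)) (m))) = u(1,) = 2
  q = 1
  q = 1
  m = 1
  (p (q) (q) (m)) = p(1, 1, 1) = 3
  (g (p (q) (q) (m))) = g(3,) = 1
  q = 1
  (u (q)) = u(1,) = 2
  m = 1
  s = 1
  s = 1
  (t (m) (s) (s)) = t(1, 1, 1) = 2
  m = 1
  s = 1
  s = 1
  (t (m) (s) (s)) = t(1, 1, 1) = 2
  (t (u (q)) (t (m) (s) (s)) (t (m) (s) (s))) = t(2, 2, 2) = 1
  q = 1
  (u (q)) = u(1,) = 2
  s = 1
  s = 1
  (t (u (q)) (s) (s)) = t(2, 1, 1) = 1
  (t (g (p (q) (q) (m))) (t (u (q)) (t (m) (s) (s)) (t (m) (s) (s))) (t (u (q)) (s) (s))) = t(1, 1, 1) = 2
  q = 1
  q = 1
  m = 1
  (p (q) (q) (m)) = p(1, 1, 1) = 3
  (g (p (q) (q) (m))) = g(3,) = 1
  q = 1
  (u (q)) = u(1,) = 2
  m = 1
  s = 1
  s = 1
  (t (m) (s) (s)) = t(1, 1, 1) = 2
  s = 1
  (t (u (q)) (t (m) (s) (s)) (s)) = t(2, 2, 1) = 1
  q = 1
  (u (q)) = u(1,) = 2
  m = 1
  s = 1
  s = 1
  (t (m) (s) (s)) = t(1, 1, 1) = 2
  s = 1
  (t (u (q)) (t (m) (s) (s)) (s)) = t(2, 2, 1) = 1
  (t (g (p (q) (q) (m))) (t (u (q)) (t (m) (s) (s)) (s)) (t (u (q)) (t (m) (s) (s)) (s))) = t(1, 1, 1) = 2
  (t (u (p (p (q) (q) (m)) (p (q) (q) (m)) (m))) (t (g (p (q) (q) (m))) (t (u (q)) (t (m) (s) (s)) (t (m) (s) (s))) (t (u (q)) (s) (s))) (t (g (p (q) (q) (m))) (t (u (q)) (t (m) (s) (s)) (s)) (t (u (q)) (t (m) (s) (s)) (s)))) = t(2, 2, 2) = 1
  q = 1
  q = 1
  m = 1
  (p (q) (q) (m)) = p(1, 1, 1) = 3
  q = 1
  q = 1
  m = 1
  (p (q) (q) (m)) = p(1, 1, 1) = 3
  q = 1
  (g (q)) = g(1,) = 1
  (p (p (q) (q) (m)) (p (q) (q) (m)) (g (q))) = p(3, 3, 1) = 1
  (u (p (p (q) (q) (m)) (p (q) (q) (m)) (g (q)))) = u(1,) = 2
  q = 1
  q = 1
  m = 1
  (p (q) (q) (m)) = p(1, 1, 1) = 3
  (g (p (q) (q) (m))) = g(3,) = 1
  m = 1
  m = 1
  s = 1
  s = 1
  (t (m) (s) (s)) = t(1, 1, 1) = 2
  m = 1
  s = 1
  s = 1
  (t (m) (s) (s)) = t(1, 1, 1) = 2
  (t (m) (t (m) (s) (s)) (t (m) (s) (s))) = t(1, 2, 2) = 1
  q = 1
  (u (q)) = u(1,) = 2
  m = 1
  s = 1
  s = 1
  (t (m) (s) (s)) = t(1, 1, 1) = 2
  m = 1
  s = 1
  s = 1
  (t (m) (s) (s)) = t(1, 1, 1) = 2
  (t (u (q)) (t (m) (s) (s)) (t (m) (s) (s))) = t(2, 2, 2) = 1
  (t (g (p (q) (q) (m))) (t (m) (t (m) (s) (s)) (t (m) (s) (s))) (t (u (q)) (t (m) (s) (s)) (t (m) (s) (s)))) = t(1, 1, 1) = 2
  q = 1
  q = 1
  m = 1
  (p (q) (q) (m)) = p(1, 1, 1) = 3
  (g (p (q) (q) (m))) = g(3,) = 1
  s = 1
  q = 1
  (g (q)) = g(1,) = 1
  m = 1
  s = 1
  s = 1
  (t (m) (s) (s)) = t(1, 1, 1) = 2
  m = 1
  s = 1
  s = 1
  (t (m) (s) (s)) = t(1, 1, 1) = 2
  (t (g (q)) (t (m) (s) (s)) (t (m) (s) (s))) = t(1, 2, 2) = 1
  (t (g (p (q) (q) (m))) (s) (t (g (q)) (t (m) (s) (s)) (t (m) (s) (s)))) = t(1, 1, 1) = 2
  (t (u (p (p (q) (q) (m)) (p (q) (q) (m)) (g (q)))) (t (g (p (q) (q) (m))) (t (m) (t (m) (s) (s)) (t (m) (s) (s))) (t (u (q)) (t (m) (s) (s)) (t (m) (s) (s)))) (t (g (p (q) (q) (m))) (s) (t (g (q)) (t (m) (s) (s)) (t (m) (s) (s))))) = t(2, 2, 2) = 1
  (t (g (q)) (t (u (p (p (q) (q) (m)) (p (q) (q) (m)) (m))) (t (g (p (q) (q) (m))) (t (u (q)) (t (m) (s) (s)) (t (m) (s) (s))) (t (u (q)) (s) (s))) (t (g (p (q) (q) (m))) (t (u (q)) (t (m) (s) (s)) (s)) (t (u (q)) (t (m) (s) (s)) (s)))) (t (u (p (p (q) (q) (m)) (p (q) (q) (m)) (g (q)))) (t (g (p (q) (q) (m))) (t (m) (t (m) (s) (s)) (t (m) (s) (s))) (t (u (q)) (t (m) (s) (s)) (t (m) (s) (s)))) (t (g (p (q) (q) (m))) (s) (t (g (q)) (t (m) (s) (s)) (t (m) (s) (s)))))) = t(1, 1, 1) = 2

value = 2


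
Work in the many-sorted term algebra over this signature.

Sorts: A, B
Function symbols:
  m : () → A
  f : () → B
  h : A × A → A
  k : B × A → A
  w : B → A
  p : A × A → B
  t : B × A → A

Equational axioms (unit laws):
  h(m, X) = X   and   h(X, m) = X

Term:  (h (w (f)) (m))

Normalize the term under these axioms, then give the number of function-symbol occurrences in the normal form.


size = 2

1. (h (w (f)) (m))  →  (w (f))
normal form: (w (f))


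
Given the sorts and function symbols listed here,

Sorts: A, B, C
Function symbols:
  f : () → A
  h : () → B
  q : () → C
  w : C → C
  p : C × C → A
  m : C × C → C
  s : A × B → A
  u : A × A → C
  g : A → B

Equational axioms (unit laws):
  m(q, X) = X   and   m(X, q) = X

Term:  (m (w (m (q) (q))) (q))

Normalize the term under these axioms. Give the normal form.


normal form = (w (q))

1. (m (w (m (q) (q))) (q))  →  (w (m (q) (q)))
2. (w (m (q) (q)))  →  (w (q))


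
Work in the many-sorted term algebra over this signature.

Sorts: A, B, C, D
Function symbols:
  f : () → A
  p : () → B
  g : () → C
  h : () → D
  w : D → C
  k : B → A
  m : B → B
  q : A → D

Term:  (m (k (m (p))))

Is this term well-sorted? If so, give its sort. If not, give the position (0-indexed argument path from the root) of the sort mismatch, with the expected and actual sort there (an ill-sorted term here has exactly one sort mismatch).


      (p) : B
    (m (p)) : B
  (k (m (p))) : A
(m (k (m (p)))) : ✗ arg 0 at [0] has sort A, expected B

ill-sorted at position [0]: expected B, got A


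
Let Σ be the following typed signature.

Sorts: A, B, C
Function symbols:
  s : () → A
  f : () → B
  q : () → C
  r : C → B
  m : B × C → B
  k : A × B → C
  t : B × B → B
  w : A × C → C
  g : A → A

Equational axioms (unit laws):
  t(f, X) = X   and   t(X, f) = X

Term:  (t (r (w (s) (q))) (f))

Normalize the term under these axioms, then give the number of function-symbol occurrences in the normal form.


size = 4

1. (t (r (w (s) (q))) (f))  →  (r (w (s) (q)))
normal form: (r (w (s) (q)))


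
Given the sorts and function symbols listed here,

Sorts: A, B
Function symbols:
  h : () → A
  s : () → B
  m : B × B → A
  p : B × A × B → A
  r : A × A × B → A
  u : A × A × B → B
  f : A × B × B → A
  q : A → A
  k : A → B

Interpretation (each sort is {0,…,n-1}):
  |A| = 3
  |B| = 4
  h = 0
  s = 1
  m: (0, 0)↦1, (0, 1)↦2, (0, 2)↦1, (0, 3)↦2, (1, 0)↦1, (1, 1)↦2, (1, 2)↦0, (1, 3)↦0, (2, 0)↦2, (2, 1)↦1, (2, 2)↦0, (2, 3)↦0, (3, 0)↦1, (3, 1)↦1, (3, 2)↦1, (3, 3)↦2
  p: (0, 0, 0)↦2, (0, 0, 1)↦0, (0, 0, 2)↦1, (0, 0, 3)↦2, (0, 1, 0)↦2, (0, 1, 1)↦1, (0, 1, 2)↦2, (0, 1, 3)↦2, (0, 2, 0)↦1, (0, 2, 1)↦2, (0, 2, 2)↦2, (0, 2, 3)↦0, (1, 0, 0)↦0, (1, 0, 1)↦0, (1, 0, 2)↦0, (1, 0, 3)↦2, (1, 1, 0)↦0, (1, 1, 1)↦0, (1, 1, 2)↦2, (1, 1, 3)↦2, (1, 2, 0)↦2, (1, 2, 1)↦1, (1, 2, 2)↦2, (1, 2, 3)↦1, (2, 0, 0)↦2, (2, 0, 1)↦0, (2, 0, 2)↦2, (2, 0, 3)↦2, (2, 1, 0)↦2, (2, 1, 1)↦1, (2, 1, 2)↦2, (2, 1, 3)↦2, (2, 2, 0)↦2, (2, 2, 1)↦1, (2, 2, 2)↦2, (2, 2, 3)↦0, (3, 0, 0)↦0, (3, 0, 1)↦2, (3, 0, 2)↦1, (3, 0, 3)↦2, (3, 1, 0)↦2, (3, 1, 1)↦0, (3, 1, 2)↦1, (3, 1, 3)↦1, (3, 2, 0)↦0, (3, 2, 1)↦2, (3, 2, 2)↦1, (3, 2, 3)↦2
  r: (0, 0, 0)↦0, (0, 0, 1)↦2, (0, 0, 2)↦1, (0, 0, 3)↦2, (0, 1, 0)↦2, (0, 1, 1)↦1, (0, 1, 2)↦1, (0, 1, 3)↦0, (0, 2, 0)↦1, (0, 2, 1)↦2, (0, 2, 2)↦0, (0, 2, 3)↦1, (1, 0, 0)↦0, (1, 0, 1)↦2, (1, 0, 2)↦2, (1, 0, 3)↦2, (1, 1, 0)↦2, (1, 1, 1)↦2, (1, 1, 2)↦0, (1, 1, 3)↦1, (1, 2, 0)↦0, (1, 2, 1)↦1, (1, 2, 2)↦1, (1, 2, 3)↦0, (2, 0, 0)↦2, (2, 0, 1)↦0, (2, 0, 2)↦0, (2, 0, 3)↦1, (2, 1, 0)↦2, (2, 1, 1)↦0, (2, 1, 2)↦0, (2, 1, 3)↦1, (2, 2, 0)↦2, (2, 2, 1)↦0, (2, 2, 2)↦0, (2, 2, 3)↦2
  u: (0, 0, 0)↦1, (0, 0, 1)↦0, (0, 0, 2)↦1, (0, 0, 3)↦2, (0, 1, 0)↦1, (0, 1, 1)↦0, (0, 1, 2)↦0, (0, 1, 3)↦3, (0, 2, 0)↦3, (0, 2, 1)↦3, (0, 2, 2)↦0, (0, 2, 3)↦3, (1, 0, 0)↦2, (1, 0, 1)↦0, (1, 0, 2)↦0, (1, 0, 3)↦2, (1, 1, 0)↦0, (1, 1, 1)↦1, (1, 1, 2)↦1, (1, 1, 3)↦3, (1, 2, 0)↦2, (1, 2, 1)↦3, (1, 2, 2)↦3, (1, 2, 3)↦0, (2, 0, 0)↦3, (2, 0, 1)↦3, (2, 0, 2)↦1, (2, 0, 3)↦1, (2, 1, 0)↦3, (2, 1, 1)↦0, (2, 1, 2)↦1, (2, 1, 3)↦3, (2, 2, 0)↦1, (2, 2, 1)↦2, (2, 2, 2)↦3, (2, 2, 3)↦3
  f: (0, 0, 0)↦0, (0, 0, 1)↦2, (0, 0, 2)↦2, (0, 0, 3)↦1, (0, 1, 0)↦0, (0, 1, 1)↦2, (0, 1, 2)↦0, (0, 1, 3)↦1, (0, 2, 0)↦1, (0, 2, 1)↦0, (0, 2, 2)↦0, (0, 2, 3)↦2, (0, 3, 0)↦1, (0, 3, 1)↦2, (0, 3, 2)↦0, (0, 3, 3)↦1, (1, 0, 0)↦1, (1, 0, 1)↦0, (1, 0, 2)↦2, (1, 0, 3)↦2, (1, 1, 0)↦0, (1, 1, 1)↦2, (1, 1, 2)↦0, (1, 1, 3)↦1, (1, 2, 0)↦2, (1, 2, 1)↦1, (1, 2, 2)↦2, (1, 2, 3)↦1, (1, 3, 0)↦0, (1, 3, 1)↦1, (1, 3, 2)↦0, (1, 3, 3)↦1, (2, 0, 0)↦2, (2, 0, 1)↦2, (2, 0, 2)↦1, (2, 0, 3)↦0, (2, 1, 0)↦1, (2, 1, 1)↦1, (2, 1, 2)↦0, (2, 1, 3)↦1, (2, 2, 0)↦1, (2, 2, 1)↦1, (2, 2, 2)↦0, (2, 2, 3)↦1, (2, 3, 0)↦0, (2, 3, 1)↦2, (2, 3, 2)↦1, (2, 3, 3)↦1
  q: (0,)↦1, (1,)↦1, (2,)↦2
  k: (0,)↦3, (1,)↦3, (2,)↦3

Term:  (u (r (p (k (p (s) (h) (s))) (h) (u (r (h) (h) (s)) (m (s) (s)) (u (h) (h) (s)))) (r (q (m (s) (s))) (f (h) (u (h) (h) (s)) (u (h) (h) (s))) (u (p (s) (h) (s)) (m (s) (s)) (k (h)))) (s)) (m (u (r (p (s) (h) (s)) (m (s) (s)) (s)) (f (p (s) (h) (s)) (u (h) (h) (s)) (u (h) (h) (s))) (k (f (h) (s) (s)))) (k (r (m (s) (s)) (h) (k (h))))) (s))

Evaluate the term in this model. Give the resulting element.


value = 0

  s = 1
  h = 0
  s = 1
  (p (s) (h) (s)) = p(1, 0, 1) = 0
  (k (p (s) (h) (s))) = k(0,) = 3
  h = 0
  h = 0
  h = 0
  s = 1
  (r (h) (h) (s)) = r(0, 0, 1) = 2
  s = 1
  s = 1
  (m (s) (s)) = m(1, 1) = 2
  h = 0
  h = 0
  s = 1
  (u (h) (h) (s)) = u(0, 0, 1) = 0
  (u (r (h) (h) (s)) (m (s) (s)) (u (h) (h) (s))) = u(2, 2, 0) = 1
  (p (k (p (s) (h) (s))) (h) (u (r (h) (h) (s)) (m (s) (s)) (u (h) (h) (s)))) = p(3, 0, 1) = 2
  s = 1
  s = 1
  (m (s) (s)) = m(1, 1) = 2
  (q (m (s) (s))) = q(2,) = 2
  h = 0
  h = 0
  h = 0
  s = 1
  (u (h) (h) (s)) = u(0, 0, 1) = 0
  h = 0
  h = 0
  s = 1
  (u (h) (h) (s)) = u(0, 0, 1) = 0
  (f (h) (u (h) (h) (s)) (u (h) (h) (s))) = f(0, 0, 0) = 0
  s = 1
  h = 0
  s = 1
  (p (s) (h) (s)) = p(1, 0, 1) = 0
  s = 1
  s = 1
  (m (s) (s)) = m(1, 1) = 2
  h = 0
  (k (h)) = k(0,) = 3
  (u (p (s) (h) (s)) (m (s) (s)) (k (h))) = u(0, 2, 3) = 3
  (r (q (m (s) (s))) (f (h) (u (h) (h) (s)) (u (h) (h) (s))) (u (p (s) (h) (s)) (m (s) (s)) (k (h)))) = r(2, 0, 3) = 1
  s = 1
  (r (p (k (p (s) (h) (s))) (h) (u (r (h) (h) (s)) (m (s) (s)) (u (h) (h) (s)))) (r (q (m (s) (s))) (f (h) (u (h) (h) (s)) (u (h) (h) (s))) (u (p (s) (h) (s)) (m (s) (s)) (k (h)))) (s)) = r(2, 1, 1) = 0
  s = 1
  h = 0
  s = 1
  (p (s) (h) (s)) = p(1, 0, 1) = 0
  s = 1
  s = 1
  (m (s) (s)) = m(1, 1) = 2
  s = 1
  (r (p (s) (h) (s)) (m (s) (s)) (s)) = r(0, 2, 1) = 2
  s = 1
  h = 0
  s = 1
  (p (s) (h) (s)) = p(1, 0, 1) = 0
  h = 0
  h = 0
  s = 1
  (u (h) (h) (s)) = u(0, 0, 1) = 0
  h = 0
  h = 0
  s = 1
  (u (h) (h) (s)) = u(0, 0, 1) = 0
  (f (p (s) (h) (s)) (u (h) (h) (s)) (u (h) (h) (s))) = f(0, 0, 0) = 0
  h = 0
  s = 1
  s = 1
  (f (h) (s) (s)) = f(0, 1, 1) = 2
  (k (f (h) (s) (s))) = k(2,) = 3
  (u (r (p (s) (h) (s)) (m (s) (s)) (s)) (f (p (s) (h) (s)) (u (h) (h) (s)) (u (h) (h) (s))) (k (f (h) (s) (s)))) = u(2, 0, 3) = 1
  s = 1
  s = 1
  (m (s) (s)) = m(1, 1) = 2
  h = 0
  h = 0
  (k (h)) = k(0,) = 3
  (r (m (s) (s)) (h) (k (h))) = r(2, 0, 3) = 1
  (k (r (m (s) (s)) (h) (k (h)))) = k(1,) = 3
  (m (u (r (p (s) (h) (s)) (m (s) (s)) (s)) (f (p (s) (h) (s)) (u (h) (h) (s)) (u (h) (h) (s))) (k (f (h) (s) (s)))) (k (r (m (s) (s)) (h) (k (h))))) = m(1, 3) = 0
  s = 1
  (u (r (p (k (p (s) (h) (s))) (h) (u (r (h) (h) (s)) (m (s) (s)) (u (h) (h) (s)))) (r (q (m (s) (s))) (f (h) (u (h) (h) (s)) (u (h) (h) (s))) (u (p (s) (h) (s)) (m (s) (s)) (k (h)))) (s)) (m (u (r (p (s) (h) (s)) (m (s) (s)) (s)) (f (p (s) (h) (s)) (u (h) (h) (s)) (u (h) (h) (s))) (k (f (h) (s) (s)))) (k (r (m (s) (s)) (h) (k (h))))) (s)) = u(0, 0, 1) = 0


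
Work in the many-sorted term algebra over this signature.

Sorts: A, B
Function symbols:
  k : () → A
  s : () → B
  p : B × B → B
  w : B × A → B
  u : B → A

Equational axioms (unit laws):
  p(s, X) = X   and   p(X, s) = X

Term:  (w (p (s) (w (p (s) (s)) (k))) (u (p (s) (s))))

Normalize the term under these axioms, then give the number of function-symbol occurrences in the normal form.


1. (w (p (s) (w (p (s) (s)) (k))) (u (p (s) (s))))  →  (w (w (p (s) (s)) (k)) (u (p (s) (s))))
2. (w (w (p (s) (s)) (k)) (u (p (s) (s))))  →  (w (w (s) (k)) (u (p (s) (s))))
3. (w (w (s) (k)) (u (p (s) (s))))  →  (w (w (s) (k)) (u (s)))
normal form: (w (w (s) (k)) (u (s)))

size = 6


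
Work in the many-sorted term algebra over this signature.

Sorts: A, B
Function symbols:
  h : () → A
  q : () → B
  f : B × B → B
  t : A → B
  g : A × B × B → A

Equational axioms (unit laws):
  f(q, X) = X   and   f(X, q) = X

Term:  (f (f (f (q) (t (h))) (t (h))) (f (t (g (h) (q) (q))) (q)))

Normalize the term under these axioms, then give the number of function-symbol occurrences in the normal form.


size = 11

1. (f (f (f (q) (t (h))) (t (h))) (f (t (g (h) (q) (q))) (q)))  →  (f (f (t (h)) (t (h))) (f (t (g (h) (q) (q))) (q)))
2. (f (f (t (h)) (t (h))) (f (t (g (h) (q) (q))) (q)))  →  (f (f (t (h)) (t (h))) (t (g (h) (q) (q))))
normal form: (f (f (t (h)) (t (h))) (t (g (h) (q) (q))))


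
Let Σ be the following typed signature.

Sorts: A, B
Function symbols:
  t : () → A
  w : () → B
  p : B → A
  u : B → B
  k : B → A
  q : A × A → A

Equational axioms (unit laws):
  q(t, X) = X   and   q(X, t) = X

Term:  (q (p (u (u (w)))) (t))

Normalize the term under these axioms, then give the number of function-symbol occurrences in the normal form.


size = 4

1. (q (p (u (u (w)))) (t))  →  (p (u (u (w))))
normal form: (p (u (u (w))))


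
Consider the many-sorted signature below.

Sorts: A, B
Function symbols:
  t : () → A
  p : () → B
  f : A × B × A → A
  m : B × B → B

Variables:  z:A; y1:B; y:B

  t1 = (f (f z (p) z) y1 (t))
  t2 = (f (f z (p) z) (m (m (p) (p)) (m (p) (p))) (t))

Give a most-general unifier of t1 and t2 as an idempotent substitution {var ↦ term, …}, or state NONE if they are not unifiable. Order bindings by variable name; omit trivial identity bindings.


{y1 ↦ (m (m (p) (p)) (m (p) (p)))}


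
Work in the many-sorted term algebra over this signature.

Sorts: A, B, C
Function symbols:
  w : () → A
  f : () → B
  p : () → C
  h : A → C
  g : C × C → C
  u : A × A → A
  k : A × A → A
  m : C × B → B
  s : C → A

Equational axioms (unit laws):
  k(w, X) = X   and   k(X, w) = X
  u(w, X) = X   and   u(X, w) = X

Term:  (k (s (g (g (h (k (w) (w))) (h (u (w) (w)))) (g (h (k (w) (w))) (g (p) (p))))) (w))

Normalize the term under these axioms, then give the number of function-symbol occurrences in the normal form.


size = 13

1. (k (s (g (g (h (k (w) (w))) (h (u (w) (w)))) (g (h (k (w) (w))) (g (p) (p))))) (w))  →  (s (g (g (h (k (w) (w))) (h (u (w) (w)))) (g (h (k (w) (w))) (g (p) (p)))))
2. (s (g (g (h (k (w) (w))) (h (u (w) (w)))) (g (h (k (w) (w))) (g (p) (p)))))  →  (s (g (g (h (w)) (h (u (w) (w)))) (g (h (k (w) (w))) (g (p) (p)))))
3. (s (g (g (h (w)) (h (u (w) (w)))) (g (h (k (w) (w))) (g (p) (p)))))  →  (s (g (g (h (w)) (h (w))) (g (h (k (w) (w))) (g (p) (p)))))
4. (s (g (g (h (w)) (h (w))) (g (h (k (w) (w))) (g (p) (p)))))  →  (s (g (g (h (w)) (h (w))) (g (h (w)) (g (p) (p)))))
normal form: (s (g (g (h (w)) (h (w))) (g (h (w)) (g (p) (p)))))


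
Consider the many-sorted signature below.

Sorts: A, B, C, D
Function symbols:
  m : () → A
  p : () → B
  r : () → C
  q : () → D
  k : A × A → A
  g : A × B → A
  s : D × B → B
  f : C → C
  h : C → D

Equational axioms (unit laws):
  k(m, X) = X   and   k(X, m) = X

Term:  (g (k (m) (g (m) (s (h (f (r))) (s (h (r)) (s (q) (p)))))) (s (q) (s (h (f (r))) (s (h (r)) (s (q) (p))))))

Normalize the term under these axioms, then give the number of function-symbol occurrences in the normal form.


1. (g (k (m) (g (m) (s (h (f (r))) (s (h (r)) (s (q) (p)))))) (s (q) (s (h (f (r))) (s (h (r)) (s (q) (p))))))  →  (g (g (m) (s (h (f (r))) (s (h (r)) (s (q) (p))))) (s (q) (s (h (f (r))) (s (h (r)) (s (q) (p))))))
normal form: (g (g (m) (s (h (f (r))) (s (h (r)) (s (q) (p))))) (s (q) (s (h (f (r))) (s (h (r)) (s (q) (p))))))

size = 25


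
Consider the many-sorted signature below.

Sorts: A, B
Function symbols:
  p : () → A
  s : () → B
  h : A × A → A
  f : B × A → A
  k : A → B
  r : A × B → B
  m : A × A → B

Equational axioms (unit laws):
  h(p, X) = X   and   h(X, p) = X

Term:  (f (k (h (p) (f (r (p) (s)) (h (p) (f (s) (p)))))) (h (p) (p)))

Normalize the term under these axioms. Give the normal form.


1. (f (k (h (p) (f (r (p) (s)) (h (p) (f (s) (p)))))) (h (p) (p)))  →  (f (k (f (r (p) (s)) (h (p) (f (s) (p))))) (h (p) (p)))
2. (f (k (f (r (p) (s)) (h (p) (f (s) (p))))) (h (p) (p)))  →  (f (k (f (r (p) (s)) (f (s) (p)))) (h (p) (p)))
3. (f (k (f (r (p) (s)) (f (s) (p)))) (h (p) (p)))  →  (f (k (f (r (p) (s)) (f (s) (p)))) (p))

normal form = (f (k (f (r (p) (s)) (f (s) (p)))) (p))


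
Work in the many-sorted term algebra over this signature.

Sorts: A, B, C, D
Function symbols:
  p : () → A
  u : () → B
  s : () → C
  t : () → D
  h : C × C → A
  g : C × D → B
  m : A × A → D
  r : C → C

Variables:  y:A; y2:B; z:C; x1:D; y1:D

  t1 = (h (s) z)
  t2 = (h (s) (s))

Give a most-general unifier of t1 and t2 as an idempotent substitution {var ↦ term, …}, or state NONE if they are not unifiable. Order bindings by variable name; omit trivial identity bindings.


{z ↦ (s)}


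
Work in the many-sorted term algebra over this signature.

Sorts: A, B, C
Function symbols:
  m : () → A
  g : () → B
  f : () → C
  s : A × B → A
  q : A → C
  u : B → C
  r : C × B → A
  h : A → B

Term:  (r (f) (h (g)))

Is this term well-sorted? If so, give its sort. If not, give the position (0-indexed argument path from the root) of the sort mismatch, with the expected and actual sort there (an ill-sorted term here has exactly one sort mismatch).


  (f) : C
    (g) : B
  (h (g)) : ✗ arg 0 at [1, 0] has sort B, expected A

ill-sorted at position [1, 0]: expected A, got B


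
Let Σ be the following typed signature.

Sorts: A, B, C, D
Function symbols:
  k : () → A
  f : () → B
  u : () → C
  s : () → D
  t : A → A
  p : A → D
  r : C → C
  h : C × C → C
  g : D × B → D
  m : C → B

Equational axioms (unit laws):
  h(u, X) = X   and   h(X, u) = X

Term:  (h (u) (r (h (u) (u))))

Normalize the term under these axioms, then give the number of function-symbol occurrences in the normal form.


size = 2

1. (h (u) (r (h (u) (u))))  →  (r (h (u) (u)))
2. (r (h (u) (u)))  →  (r (u))
normal form: (r (u))


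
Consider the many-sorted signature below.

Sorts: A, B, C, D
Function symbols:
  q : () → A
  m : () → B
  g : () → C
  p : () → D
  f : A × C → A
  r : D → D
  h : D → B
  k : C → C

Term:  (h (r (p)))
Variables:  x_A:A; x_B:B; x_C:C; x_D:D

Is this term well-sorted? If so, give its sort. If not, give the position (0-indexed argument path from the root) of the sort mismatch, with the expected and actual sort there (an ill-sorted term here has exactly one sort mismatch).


    (p) : D
  (r (p)) : D
(h (r (p))) : B

well-sorted; sort = B


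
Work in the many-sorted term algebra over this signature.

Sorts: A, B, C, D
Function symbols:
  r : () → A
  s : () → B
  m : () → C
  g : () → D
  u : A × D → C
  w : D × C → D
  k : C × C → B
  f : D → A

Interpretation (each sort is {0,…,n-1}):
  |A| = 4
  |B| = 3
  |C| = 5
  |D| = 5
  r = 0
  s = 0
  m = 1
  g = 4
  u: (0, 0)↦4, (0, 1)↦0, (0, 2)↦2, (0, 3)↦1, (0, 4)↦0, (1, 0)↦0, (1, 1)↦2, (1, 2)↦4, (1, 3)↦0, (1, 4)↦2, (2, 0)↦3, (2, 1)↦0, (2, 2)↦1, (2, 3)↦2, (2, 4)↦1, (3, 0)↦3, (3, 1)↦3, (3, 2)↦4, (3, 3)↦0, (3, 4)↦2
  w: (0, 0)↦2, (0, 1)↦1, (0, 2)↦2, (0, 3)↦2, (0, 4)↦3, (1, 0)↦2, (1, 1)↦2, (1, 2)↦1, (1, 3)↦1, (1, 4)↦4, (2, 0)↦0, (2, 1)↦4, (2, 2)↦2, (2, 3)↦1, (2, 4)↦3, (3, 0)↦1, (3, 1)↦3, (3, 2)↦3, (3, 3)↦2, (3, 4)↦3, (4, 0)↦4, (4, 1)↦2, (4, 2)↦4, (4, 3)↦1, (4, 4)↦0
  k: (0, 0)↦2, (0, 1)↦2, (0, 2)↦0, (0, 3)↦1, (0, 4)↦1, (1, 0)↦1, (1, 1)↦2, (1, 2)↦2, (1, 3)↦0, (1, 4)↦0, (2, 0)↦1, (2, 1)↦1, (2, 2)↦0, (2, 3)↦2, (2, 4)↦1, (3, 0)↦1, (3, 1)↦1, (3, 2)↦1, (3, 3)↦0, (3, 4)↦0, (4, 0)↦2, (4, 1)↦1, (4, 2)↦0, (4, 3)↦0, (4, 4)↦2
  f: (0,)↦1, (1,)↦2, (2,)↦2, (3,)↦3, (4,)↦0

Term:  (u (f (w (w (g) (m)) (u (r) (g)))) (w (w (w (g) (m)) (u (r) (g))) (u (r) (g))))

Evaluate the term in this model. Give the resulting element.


value = 4

  g = 4
  m = 1
  (w (g) (m)) = w(4, 1) = 2
  r = 0
  g = 4
  (u (r) (g)) = u(0, 4) = 0
  (w (w (g) (m)) (u (r) (g))) = w(2, 0) = 0
  (f (w (w (g) (m)) (u (r) (g)))) = f(0,) = 1
  g = 4
  m = 1
  (w (g) (m)) = w(4, 1) = 2
  r = 0
  g = 4
  (u (r) (g)) = u(0, 4) = 0
  (w (w (g) (m)) (u (r) (g))) = w(2, 0) = 0
  r = 0
  g = 4
  (u (r) (g)) = u(0, 4) = 0
  (w (w (w (g) (m)) (u (r) (g))) (u (r) (g))) = w(0, 0) = 2
  (u (f (w (w (g) (m)) (u (r) (g)))) (w (w (w (g) (m)) (u (r) (g))) (u (r) (g)))) = u(1, 2) = 4


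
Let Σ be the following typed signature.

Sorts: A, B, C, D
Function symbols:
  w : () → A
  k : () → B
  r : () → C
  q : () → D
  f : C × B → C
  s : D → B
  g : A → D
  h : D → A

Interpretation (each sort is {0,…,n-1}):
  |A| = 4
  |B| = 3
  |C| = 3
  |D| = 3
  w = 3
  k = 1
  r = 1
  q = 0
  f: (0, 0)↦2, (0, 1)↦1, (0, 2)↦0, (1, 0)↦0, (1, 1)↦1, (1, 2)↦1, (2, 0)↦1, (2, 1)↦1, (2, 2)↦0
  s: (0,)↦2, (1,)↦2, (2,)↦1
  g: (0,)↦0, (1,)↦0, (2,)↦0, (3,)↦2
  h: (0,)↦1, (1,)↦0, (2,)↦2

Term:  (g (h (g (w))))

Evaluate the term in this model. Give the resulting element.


  w = 3
  (g (w)) = g(3,) = 2
  (h (g (w))) = h(2,) = 2
  (g (h (g (w)))) = g(2,) = 0

value = 0


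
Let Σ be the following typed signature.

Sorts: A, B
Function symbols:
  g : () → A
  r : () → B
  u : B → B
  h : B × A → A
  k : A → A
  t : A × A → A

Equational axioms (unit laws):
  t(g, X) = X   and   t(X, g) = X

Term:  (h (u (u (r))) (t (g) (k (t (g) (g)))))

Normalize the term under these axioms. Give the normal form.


normal form = (h (u (u (r))) (k (g)))

1. (h (u (u (r))) (t (g) (k (t (g) (g)))))  →  (h (u (u (r))) (k (t (g) (g))))
2. (h (u (u (r))) (k (t (g) (g))))  →  (h (u (u (r))) (k (g)))


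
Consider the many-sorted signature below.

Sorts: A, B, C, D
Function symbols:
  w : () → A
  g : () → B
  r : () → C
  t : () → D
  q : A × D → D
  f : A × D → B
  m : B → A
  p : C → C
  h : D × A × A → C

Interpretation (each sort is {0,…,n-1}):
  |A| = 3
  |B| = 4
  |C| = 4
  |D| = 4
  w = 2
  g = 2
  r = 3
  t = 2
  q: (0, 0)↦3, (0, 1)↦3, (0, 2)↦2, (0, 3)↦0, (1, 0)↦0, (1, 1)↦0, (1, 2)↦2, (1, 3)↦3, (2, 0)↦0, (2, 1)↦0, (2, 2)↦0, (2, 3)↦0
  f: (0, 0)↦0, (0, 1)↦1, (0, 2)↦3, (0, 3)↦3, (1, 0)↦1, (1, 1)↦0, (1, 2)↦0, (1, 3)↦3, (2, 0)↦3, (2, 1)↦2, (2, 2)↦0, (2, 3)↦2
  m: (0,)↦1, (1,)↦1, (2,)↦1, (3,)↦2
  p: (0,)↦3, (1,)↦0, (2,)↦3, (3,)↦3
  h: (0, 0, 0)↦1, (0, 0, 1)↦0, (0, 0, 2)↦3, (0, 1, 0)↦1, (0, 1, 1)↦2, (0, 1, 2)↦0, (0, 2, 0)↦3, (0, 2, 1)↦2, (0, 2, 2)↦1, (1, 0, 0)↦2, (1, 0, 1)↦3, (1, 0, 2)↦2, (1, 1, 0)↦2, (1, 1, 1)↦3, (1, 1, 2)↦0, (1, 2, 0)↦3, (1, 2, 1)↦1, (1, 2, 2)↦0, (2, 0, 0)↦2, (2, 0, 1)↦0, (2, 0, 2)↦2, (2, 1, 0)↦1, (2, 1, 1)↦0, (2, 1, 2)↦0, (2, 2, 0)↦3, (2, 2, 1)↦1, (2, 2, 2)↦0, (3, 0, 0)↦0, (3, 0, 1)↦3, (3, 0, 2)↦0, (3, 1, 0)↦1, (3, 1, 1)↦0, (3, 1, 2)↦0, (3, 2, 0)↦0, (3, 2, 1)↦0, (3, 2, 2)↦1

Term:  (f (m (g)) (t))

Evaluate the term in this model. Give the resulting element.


value = 0

  g = 2
  (m (g)) = m(2,) = 1
  t = 2
  (f (m (g)) (t)) = f(1, 2) = 0


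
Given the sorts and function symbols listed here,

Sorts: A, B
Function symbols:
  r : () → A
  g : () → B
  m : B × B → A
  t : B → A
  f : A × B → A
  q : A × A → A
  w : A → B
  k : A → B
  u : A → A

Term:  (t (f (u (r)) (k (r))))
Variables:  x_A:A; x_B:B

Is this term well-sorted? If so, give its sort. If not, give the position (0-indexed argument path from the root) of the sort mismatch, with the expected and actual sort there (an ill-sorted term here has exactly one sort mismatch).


ill-sorted at position [0]: expected B, got A

      (r) : A
    (u (r)) : A
      (r) : A
    (k (r)) : B
  (f (u (r)) (k (r))) : A
(t (f (u (r)) (k (r)))) : ✗ arg 0 at [0] has sort A, expected B


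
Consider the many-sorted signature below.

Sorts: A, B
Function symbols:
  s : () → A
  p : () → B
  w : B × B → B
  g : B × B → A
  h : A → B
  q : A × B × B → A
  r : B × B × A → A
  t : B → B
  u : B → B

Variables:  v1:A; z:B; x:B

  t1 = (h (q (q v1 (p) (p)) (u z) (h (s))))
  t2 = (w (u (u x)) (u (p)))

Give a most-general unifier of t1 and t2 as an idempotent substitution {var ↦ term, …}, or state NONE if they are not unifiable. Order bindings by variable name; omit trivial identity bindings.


NONE (not unifiable)

head clash or occurs-check failure — not unifiable


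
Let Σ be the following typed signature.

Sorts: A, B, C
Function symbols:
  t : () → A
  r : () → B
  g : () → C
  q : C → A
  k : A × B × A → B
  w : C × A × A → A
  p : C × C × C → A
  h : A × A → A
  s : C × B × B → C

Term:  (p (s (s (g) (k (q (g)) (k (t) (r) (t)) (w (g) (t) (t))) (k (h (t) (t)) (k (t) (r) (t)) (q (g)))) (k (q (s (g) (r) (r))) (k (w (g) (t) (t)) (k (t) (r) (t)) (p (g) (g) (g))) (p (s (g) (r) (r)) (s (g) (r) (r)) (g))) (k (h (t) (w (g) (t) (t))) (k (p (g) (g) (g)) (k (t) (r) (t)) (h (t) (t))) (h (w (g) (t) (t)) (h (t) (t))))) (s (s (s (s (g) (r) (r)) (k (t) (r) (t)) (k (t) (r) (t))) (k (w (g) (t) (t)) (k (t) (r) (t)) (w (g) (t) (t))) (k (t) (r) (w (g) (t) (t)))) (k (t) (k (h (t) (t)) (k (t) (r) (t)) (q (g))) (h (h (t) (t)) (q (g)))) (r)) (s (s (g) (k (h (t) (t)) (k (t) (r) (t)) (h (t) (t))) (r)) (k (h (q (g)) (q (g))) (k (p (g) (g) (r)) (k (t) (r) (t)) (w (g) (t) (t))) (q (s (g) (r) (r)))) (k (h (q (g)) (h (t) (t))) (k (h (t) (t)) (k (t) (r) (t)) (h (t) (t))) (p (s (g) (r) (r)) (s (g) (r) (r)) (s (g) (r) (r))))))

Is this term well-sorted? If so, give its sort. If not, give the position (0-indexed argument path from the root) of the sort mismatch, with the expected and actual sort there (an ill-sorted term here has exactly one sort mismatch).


      (g) : C
          (g) : C
        (q (g)) : A
          (t) : A
          (r) : B
          (t) : A
        (k (t) (r) (t)) : B
          (g) : C
          (t) : A
          (t) : A
        (w (g) (t) (t)) : A
      (k (q (g)) (k (t) (r) (t)) (w (g) (t) (t))) : B
          (t) : A
          (t) : A
        (h (t) (t)) : A
          (t) : A
          (r) : B
          (t) : A
        (k (t) (r) (t)) : B
          (g) : C
        (q (g)) : A
      (k (h (t) (t)) (k (t) (r) (t)) (q (g))) : B
    (s (g) (k (q (g)) (k (t) (r) (t)) (w (g) (t) (t))) (k (h (t) (t)) (k (t) (r) (t)) (q (g)))) : C
          (g) : C
          (r) : B
          (r) : B
        (s (g) (r) (r)) : C
      (q (s (g) (r) (r))) : A
          (g) : C
          (t) : A
          (t) : A
        (w (g) (t) (t)) : A
          (t) : A
          (r) : B
          (t) : A
        (k (t) (r) (t)) : B
          (g) : C
          (g) : C
          (g) : C
        (p (g) (g) (g)) : A
      (k (w (g) (t) (t)) (k (t) (r) (t)) (p (g) (g) (g))) : B
          (g) : C
          (r) : B
          (r) : B
        (s (g) (r) (r)) : C
          (g) : C
          (r) : B
          (r) : B
        (s (g) (r) (r)) : C
        (g) : C
      (p (s (g) (r) (r)) (s (g) (r) (r)) (g)) : A
    (k (q (s (g) (r) (r))) (k (w (g) (t) (t)) (k (t) (r) (t)) (p (g) (g) (g))) (p (s (g) (r) (r)) (s (g) (r) (r)) (g))) : B
        (t) : A
          (g) : C
          (t) : A
          (t) : A
        (w (g) (t) (t)) : A
      (h (t) (w (g) (t) (t))) : A
          (g) : C
          (g) : C
          (g) : C
        (p (g) (g) (g)) : A
          (t) : A
          (r) : B
          (t) : A
        (k (t) (r) (t)) : B
          (t) : A
          (t) : A
        (h (t) (t)) : A
      (k (p (g) (g) (g)) (k (t) (r) (t)) (h (t) (t))) : B
          (g) : C
          (t) : A
          (t) : A
        (w (g) (t) (t)) : A
          (t) : A
          (t) : A
        (h (t) (t)) : A
      (h (w (g) (t) (t)) (h (t) (t))) : A
    (k (h (t) (w (g) (t) (t))) (k (p (g) (g) (g)) (k (t) (r) (t)) (h (t) (t))) (h (w (g) (t) (t)) (h (t) (t)))) : B
  (s (s (g) (k (q (g)) (k (t) (r) (t)) (w (g) (t) (t))) (k (h (t) (t)) (k (t) (r) (t)) (q (g)))) (k (q (s (g) (r) (r))) (k (w (g) (t) (t)) (k (t) (r) (t)) (p (g) (g) (g))) (p (s (g) (r) (r)) (s (g) (r) (r)) (g))) (k (h (t) (w (g) (t) (t))) (k (p (g) (g) (g)) (k (t) (r) (t)) (h (t) (t))) (h (w (g) (t) (t)) (h (t) (t))))) : C
          (g) : C
          (r) : B
          (r) : B
        (s (g) (r) (r)) : C
          (t) : A
          (r) : B
          (t) : A
        (k (t) (r) (t)) : B
          (t) : A
          (r) : B
          (t) : A
        (k (t) (r) (t)) : B
      (s (s (g) (r) (r)) (k (t) (r) (t)) (k (t) (r) (t))) : C
          (g) : C
          (t) : A
          (t) : A
        (w (g) (t) (t)) : A
          (t) : A
          (r) : B
          (t) : A
        (k (t) (r) (t)) : B
          (g) : C
          (t) : A
          (t) : A
        (w (g) (t) (t)) : A
      (k (w (g) (t) (t)) (k (t) (r) (t)) (w (g) (t) (t))) : B
        (t) : A
        (r) : B
          (g) : C
          (t) : A
          (t) : A
        (w (g) (t) (t)) : A
      (k (t) (r) (w (g) (t) (t))) : B
    (s (s (s (g) (r) (r)) (k (t) (r) (t)) (k (t) (r) (t))) (k (w (g) (t) (t)) (k (t) (r) (t)) (w (g) (t) (t))) (k (t) (r) (w (g) (t) (t)))) : C
      (t) : A
          (t) : A
          (t) : A
        (h (t) (t)) : A
          (t) : A
          (r) : B
          (t) : A
        (k (t) (r) (t)) : B
          (g) : C
        (q (g)) : A
      (k (h (t) (t)) (k (t) (r) (t)) (q (g))) : B
          (t) : A
          (t) : A
        (h (t) (t)) : A
          (g) : C
        (q (g)) : A
      (h (h (t) (t)) (q (g))) : A
    (k (t) (k (h (t) (t)) (k (t) (r) (t)) (q (g))) (h (h (t) (t)) (q (g)))) : B
    (r) : B
  (s (s (s (s (g) (r) (r)) (k (t) (r) (t)) (k (t) (r) (t))) (k (w (g) (t) (t)) (k (t) (r) (t)) (w (g) (t) (t))) (k (t) (r) (w (g) (t) (t)))) (k (t) (k (h (t) (t)) (k (t) (r) (t)) (q (g))) (h (h (t) (t)) (q (g)))) (r)) : C
      (g) : C
          (t) : A
          (t) : A
        (h (t) (t)) : A
          (t) : A
          (r) : B
          (t) : A
        (k (t) (r) (t)) : B
          (t) : A
          (t) : A
        (h (t) (t)) : A
      (k (h (t) (t)) (k (t) (r) (t)) (h (t) (t))) : B
      (r) : B
    (s (g) (k (h (t) (t)) (k (t) (r) (t)) (h (t) (t))) (r)) : C
          (g) : C
        (q (g)) : A
          (g) : C
        (q (g)) : A
      (h (q (g)) (q (g))) : A
          (g) : C
          (g) : C
          (r) : B
        (p (g) (g) (r)) : ✗ arg 2 at [2, 1, 1, 0, 2] has sort B, expected C
          (t) : A
          (r) : B
          (t) : A
        (k (t) (r) (t)) : B
          (g) : C
          (t) : A
          (t) : A
        (w (g) (t) (t)) : A
          (g) : C
          (r) : B
          (r) : B
        (s (g) (r) (r)) : C
      (q (s (g) (r) (r))) : A
          (g) : C
        (q (g)) : A
          (t) : A
          (t) : A
        (h (t) (t)) : A
      (h (q (g)) (h (t) (t))) : A
          (t) : A
          (t) : A
        (h (t) (t)) : A
          (t) : A
          (r) : B
          (t) : A
        (k (t) (r) (t)) : B
          (t) : A
          (t) : A
        (h (t) (t)) : A
      (k (h (t) (t)) (k (t) (r) (t)) (h (t) (t))) : B
          (g) : C
          (r) : B
          (r) : B
        (s (g) (r) (r)) : C
          (g) : C
          (r) : B
          (r) : B
        (s (g) (r) (r)) : C
          (g) : C
          (r) : B
          (r) : B
        (s (g) (r) (r)) : C
      (p (s (g) (r) (r)) (s (g) (r) (r)) (s (g) (r) (r))) : A
    (k (h (q (g)) (h (t) (t))) (k (h (t) (t)) (k (t) (r) (t)) (h (t) (t))) (p (s (g) (r) (r)) (s (g) (r) (r)) (s (g) (r) (r)))) : B

ill-sorted at position [2, 1, 1, 0, 2]: expected C, got B
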